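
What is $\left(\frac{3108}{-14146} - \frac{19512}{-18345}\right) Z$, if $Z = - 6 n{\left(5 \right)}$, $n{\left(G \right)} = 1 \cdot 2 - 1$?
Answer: $- \frac{219000492}{43251395} \approx -5.0634$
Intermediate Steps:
$n{\left(G \right)} = 1$ ($n{\left(G \right)} = 2 - 1 = 1$)
$Z = -6$ ($Z = \left(-6\right) 1 = -6$)
$\left(\frac{3108}{-14146} - \frac{19512}{-18345}\right) Z = \left(\frac{3108}{-14146} - \frac{19512}{-18345}\right) \left(-6\right) = \left(3108 \left(- \frac{1}{14146}\right) - - \frac{6504}{6115}\right) \left(-6\right) = \left(- \frac{1554}{7073} + \frac{6504}{6115}\right) \left(-6\right) = \frac{36500082}{43251395} \left(-6\right) = - \frac{219000492}{43251395}$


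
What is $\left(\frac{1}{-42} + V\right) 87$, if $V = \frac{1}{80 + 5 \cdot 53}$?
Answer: $- \frac{2929}{1610} \approx -1.8193$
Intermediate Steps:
$V = \frac{1}{345}$ ($V = \frac{1}{80 + 265} = \frac{1}{345} \approx 0.0028986$)
$\left(\frac{1}{-42} + V\right) 87 = \left(\frac{1}{-42} + \frac{1}{345}\right) 87 = \left(- \frac{1}{42} + \frac{1}{345}\right) 87 = \left(- \frac{101}{4830}\right) 87 = - \frac{2929}{1610}$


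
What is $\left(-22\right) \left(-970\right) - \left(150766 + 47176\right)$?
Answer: $-176602$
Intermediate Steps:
$\left(-22\right) \left(-970\right) - \left(150766 + 47176\right) = 21340 - 197942 = -176602$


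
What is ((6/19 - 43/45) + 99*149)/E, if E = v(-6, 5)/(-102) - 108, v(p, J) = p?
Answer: -214396486/1568925 ≈ -136.65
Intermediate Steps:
E = -1835/17 (E = -6/(-102) - 108 = -6*(-1/102) - 108 = 1/17 - 108 = -1835/17 ≈ -107.94)
((6/19 - 43/45) + 99*149)/E = ((6/19 - 43/45) + 99*149)/(-1835/17) = ((6*(1/19) - 43*1/45) + 14751)*(-17/1835) = ((6/19 - 43/45) + 14751)*(-17/1835) = (-547/855 + 14751)*(-17/1835) = (12611558/855)*(-17/1835) = -214396486/1568925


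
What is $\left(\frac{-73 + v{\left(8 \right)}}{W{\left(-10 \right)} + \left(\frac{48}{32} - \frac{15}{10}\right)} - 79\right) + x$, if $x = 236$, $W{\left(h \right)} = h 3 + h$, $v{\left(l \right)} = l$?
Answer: $\frac{1269}{8} \approx 158.63$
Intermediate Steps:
$W{\left(h \right)} = 4 h$ ($W{\left(h \right)} = 3 h + h = 4 h$)
$\left(\frac{-73 + v{\left(8 \right)}}{W{\left(-10 \right)} + \left(\frac{48}{32} - \frac{15}{10}\right)} - 79\right) + x = \left(\frac{-73 + 8}{4 \left(-10\right) + \left(\frac{48}{32} - \frac{15}{10}\right)} - 79\right) + 236 = \left(- \frac{65}{-40 + \left(48 \cdot \frac{1}{32} - \frac{3}{2}\right)} - 79\right) + 236 = \left(- \frac{65}{-40 + \left(\frac{3}{2} - \frac{3}{2}\right)} - 79\right) + 236 = \left(- \frac{65}{-40 + 0} - 79\right) + 236 = \left(- \frac{65}{-40} - 79\right) + 236 = \left(\left(-65\right) \left(- \frac{1}{40}\right) - 79\right) + 236 = \left(\frac{13}{8} - 79\right) + 236 = - \frac{619}{8} + 236 = \frac{1269}{8}$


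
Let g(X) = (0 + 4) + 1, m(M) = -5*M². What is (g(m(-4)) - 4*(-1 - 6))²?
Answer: 1089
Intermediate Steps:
g(X) = 5 (g(X) = 4 + 1 = 5)
(g(m(-4)) - 4*(-1 - 6))² = (5 - 4*(-1 - 6))² = (5 - 4*(-7))² = (5 + 28)² = 33² = 1089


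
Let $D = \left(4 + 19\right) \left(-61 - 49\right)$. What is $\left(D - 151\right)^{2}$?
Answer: $7187761$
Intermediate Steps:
$D = -2530$ ($D = 23 \left(-110\right) = -2530$)
$\left(D - 151\right)^{2} = \left(-2530 - 151\right)^{2} = \left(-2681\right)^{2} = 7187761$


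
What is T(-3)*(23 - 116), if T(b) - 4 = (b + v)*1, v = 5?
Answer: -558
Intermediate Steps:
T(b) = 9 + b (T(b) = 4 + (b + 5)*1 = 4 + (5 + b)*1 = 4 + (5 + b) = 9 + b)
T(-3)*(23 - 116) = (9 - 3)*(23 - 116) = 6*(-93) = -558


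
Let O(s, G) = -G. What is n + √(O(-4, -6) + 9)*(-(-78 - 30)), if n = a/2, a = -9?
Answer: -9/2 + 108*√15 ≈ 413.78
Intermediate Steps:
n = -9/2 ≈ -4.5000
n + √(O(-4, -6) + 9)*(-(-78 - 30)) = -9/2 + √(-1*(-6) + 9)*(-(-78 - 30)) = -9/2 + √(6 + 9)*(-1*(-108)) = -9/2 + √15*108 = -9/2 + 108*√15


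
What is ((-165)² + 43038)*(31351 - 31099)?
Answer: 17706276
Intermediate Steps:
((-165)² + 43038)*(31351 - 31099) = (27225 + 43038)*252 = 70263*252 = 17706276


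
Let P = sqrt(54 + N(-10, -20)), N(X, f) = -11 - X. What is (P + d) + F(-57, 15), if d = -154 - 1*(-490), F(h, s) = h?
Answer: 279 + sqrt(53) ≈ 286.28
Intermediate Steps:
d = 336 (d = -154 + 490 = 336)
P = sqrt(53) (P = sqrt(54 + (-11 - 1*(-10))) = sqrt(54 + (-11 + 10)) = sqrt(54 - 1) = sqrt(53) ≈ 7.2801)
(P + d) + F(-57, 15) = (sqrt(53) + 336) - 57 = (336 + sqrt(53)) - 57 = 279 + sqrt(53)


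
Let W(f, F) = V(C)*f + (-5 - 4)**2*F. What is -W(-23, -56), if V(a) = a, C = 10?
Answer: 4766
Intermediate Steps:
W(f, F) = 10*f + 81*F (W(f, F) = 10*f + (-5 - 4)**2*F = 10*f + (-9)**2*F = 10*f + 81*F)
-W(-23, -56) = -(10*(-23) + 81*(-56)) = -(-230 - 4536) = -1*(-4766) = 4766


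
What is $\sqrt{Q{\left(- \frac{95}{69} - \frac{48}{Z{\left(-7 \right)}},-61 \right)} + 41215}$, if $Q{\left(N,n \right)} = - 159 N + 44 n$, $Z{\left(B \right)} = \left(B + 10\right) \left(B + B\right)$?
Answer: $\frac{2 \sqrt{249931570}}{161} \approx 196.39$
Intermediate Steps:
$Z{\left(B \right)} = 2 B \left(10 + B\right)$ ($Z{\left(B \right)} = \left(10 + B\right) 2 B = 2 B \left(10 + B\right)$)
$\sqrt{Q{\left(- \frac{95}{69} - \frac{48}{Z{\left(-7 \right)}},-61 \right)} + 41215} = \sqrt{\left(- 159 \left(- \frac{95}{69} - \frac{48}{2 \left(-7\right) \left(10 - 7\right)}\right) + 44 \left(-61\right)\right) + 41215} = \sqrt{\left(- 159 \left(\left(-95\right) \frac{1}{69} - \frac{48}{2 \left(-7\right) 3}\right) - 2684\right) + 41215} = \sqrt{\left(- 159 \left(- \frac{95}{69} - \frac{48}{-42}\right) - 2684\right) + 41215} = \sqrt{\left(- 159 \left(- \frac{95}{69} - - \frac{8}{7}\right) - 2684\right) + 41215} = \sqrt{\left(- 159 \left(- \frac{95}{69} + \frac{8}{7}\right) - 2684\right) + 41215} = \sqrt{\left(\left(-159\right) \left(- \frac{113}{483}\right) - 2684\right) + 41215} = \sqrt{\left(\frac{5989}{161} - 2684\right) + 41215} = \sqrt{- \frac{426135}{161} + 41215} = \sqrt{\frac{6209480}{161}} = \frac{2 \sqrt{249931570}}{161}$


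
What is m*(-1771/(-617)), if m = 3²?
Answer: 15939/617 ≈ 25.833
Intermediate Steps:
m = 9
m*(-1771/(-617)) = 9*(-1771/(-617)) = 9*(-1771*(-1/617)) = 9*(1771/617) = 15939/617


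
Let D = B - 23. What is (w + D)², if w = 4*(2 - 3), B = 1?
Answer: 676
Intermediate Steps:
D = -22 (D = 1 - 23 = -22)
w = -4 (w = 4*(-1) = -4)
(w + D)² = (-4 - 22)² = (-26)² = 676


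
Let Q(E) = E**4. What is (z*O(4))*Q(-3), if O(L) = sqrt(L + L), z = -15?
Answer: -2430*sqrt(2) ≈ -3436.5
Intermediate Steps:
O(L) = sqrt(2)*sqrt(L) (O(L) = sqrt(2*L) = sqrt(2)*sqrt(L))
(z*O(4))*Q(-3) = -15*sqrt(2)*sqrt(4)*(-3)**4 = -15*sqrt(2)*2*81 = -30*sqrt(2)*81 = -2430*sqrt(2)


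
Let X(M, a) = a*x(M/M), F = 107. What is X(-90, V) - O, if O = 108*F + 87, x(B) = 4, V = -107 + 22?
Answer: -11983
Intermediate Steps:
V = -85
X(M, a) = 4*a (X(M, a) = a*4 = 4*a)
O = 11643 (O = 108*107 + 87 = 11556 + 87 = 11643)
X(-90, V) - O = 4*(-85) - 1*11643 = -340 - 11643 = -11983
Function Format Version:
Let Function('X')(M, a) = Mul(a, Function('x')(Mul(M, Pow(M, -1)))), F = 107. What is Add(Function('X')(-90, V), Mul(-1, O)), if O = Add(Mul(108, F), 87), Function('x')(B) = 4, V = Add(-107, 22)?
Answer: -11983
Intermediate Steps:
V = -85
Function('X')(M, a) = Mul(4, a) (Function('X')(M, a) = Mul(a, 4) = Mul(4, a))
O = 11643 (O = Add(Mul(108, 107), 87) = Add(11556, 87) = 11643)
Add(Function('X')(-90, V), Mul(-1, O)) = Add(Mul(4, -85), Mul(-1, 11643)) = Add(-340, -11643) = -11983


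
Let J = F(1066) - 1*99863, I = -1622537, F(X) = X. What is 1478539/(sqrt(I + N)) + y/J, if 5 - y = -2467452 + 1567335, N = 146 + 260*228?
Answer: -900122/98797 - 1478539*I*sqrt(173679)/521037 ≈ -9.1108 - 1182.6*I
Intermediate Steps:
N = 59426 (N = 146 + 59280 = 59426)
y = 900122 (y = 5 - (-2467452 + 1567335) = 5 - 1*(-900117) = 5 + 900117 = 900122)
J = -98797 (J = 1066 - 1*99863 = 1066 - 99863 = -98797)
1478539/(sqrt(I + N)) + y/J = 1478539/(sqrt(-1622537 + 59426)) + 900122/(-98797) = 1478539/(sqrt(-1563111)) + 900122*(-1/98797) = 1478539/((3*I*sqrt(173679))) - 900122/98797 = 1478539*(-I*sqrt(173679)/521037) - 900122/98797 = -1478539*I*sqrt(173679)/521037 - 900122/98797 = -900122/98797 - 1478539*I*sqrt(173679)/521037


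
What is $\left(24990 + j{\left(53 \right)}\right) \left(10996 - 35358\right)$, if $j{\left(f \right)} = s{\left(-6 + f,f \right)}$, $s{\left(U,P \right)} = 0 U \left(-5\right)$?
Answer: $-608806380$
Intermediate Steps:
$s{\left(U,P \right)} = 0$ ($s{\left(U,P \right)} = 0 \left(-5\right) = 0$)
$j{\left(f \right)} = 0$
$\left(24990 + j{\left(53 \right)}\right) \left(10996 - 35358\right) = \left(24990 + 0\right) \left(10996 - 35358\right) = 24990 \left(-24362\right) = -608806380$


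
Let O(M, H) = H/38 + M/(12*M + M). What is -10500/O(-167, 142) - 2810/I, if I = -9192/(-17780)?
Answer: -1477155575/180393 ≈ -8188.5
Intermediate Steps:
O(M, H) = 1/13 + H/38 (O(M, H) = H*(1/38) + M/((13*M)) = H/38 + M*(1/(13*M)) = H/38 + 1/13 = 1/13 + H/38)
I = 2298/4445 (I = -9192*(-1/17780) = 2298/4445 ≈ 0.51698)
-10500/O(-167, 142) - 2810/I = -10500/(1/13 + (1/38)*142) - 2810/2298/4445 = -10500/(1/13 + 71/19) - 2810*4445/2298 = -10500/942/247 - 6245225/1149 = -10500*247/942 - 6245225/1149 = -432250/157 - 6245225/1149 = -1477155575/180393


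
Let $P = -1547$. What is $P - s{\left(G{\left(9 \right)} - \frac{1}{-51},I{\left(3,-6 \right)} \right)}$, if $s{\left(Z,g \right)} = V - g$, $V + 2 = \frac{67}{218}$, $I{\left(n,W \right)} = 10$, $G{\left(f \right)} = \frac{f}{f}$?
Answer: $- \frac{334697}{218} \approx -1535.3$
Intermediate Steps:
$G{\left(f \right)} = 1$
$V = - \frac{369}{218}$ ($V = -2 + \frac{67}{218} = - \frac{369}{218} \approx -1.6927$)
$s{\left(Z,g \right)} = - \frac{369}{218} - g$
$P - s{\left(G{\left(9 \right)} - \frac{1}{-51},I{\left(3,-6 \right)} \right)} = -1547 - \left(- \frac{369}{218} - 10\right) = -1547 - - \frac{2549}{218} = -1547 + \frac{2549}{218} = - \frac{334697}{218}$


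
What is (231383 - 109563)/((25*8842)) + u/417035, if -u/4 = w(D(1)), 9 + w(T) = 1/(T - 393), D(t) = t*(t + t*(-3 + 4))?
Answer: 397343300614/720891288385 ≈ 0.55118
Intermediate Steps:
D(t) = 2*t² (D(t) = t*(t + t*1) = t*(t + t) = t*(2*t) = 2*t²)
w(T) = -9 + 1/(-393 + T) (w(T) = -9 + 1/(T - 393) = -9 + 1/(-393 + T))
u = 14080/391 (u = -4*(3538 - 18*1²)/(-393 + 2*1²) = -4*(3538 - 18)/(-393 + 2*1) = -4*(3538 - 9*2)/(-393 + 2) = -4*(3538 - 18)/(-391) = -(-4)*3520/391 = -4*(-3520/391) = 14080/391 ≈ 36.010)
(231383 - 109563)/((25*8842)) + u/417035 = (231383 - 109563)/((25*8842)) + (14080/391)/417035 = 121820/221050 + (14080/391)*(1/417035) = 121820*(1/221050) + 2816/32612137 = 12182/22105 + 2816/32612137 = 397343300614/720891288385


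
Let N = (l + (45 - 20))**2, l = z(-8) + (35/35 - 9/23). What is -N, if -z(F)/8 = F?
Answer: -4247721/529 ≈ -8029.7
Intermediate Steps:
z(F) = -8*F
l = 1486/23 (l = -8*(-8) + (35/35 - 9/23) = 64 + (35*(1/35) - 9*1/23) = 64 + (1 - 9/23) = 64 + 14/23 = 1486/23 ≈ 64.609)
N = 4247721/529 (N = (1486/23 + (45 - 20))**2 = (1486/23 + 25)**2 = (2061/23)**2 = 4247721/529 ≈ 8029.7)
-N = -1*4247721/529 = -4247721/529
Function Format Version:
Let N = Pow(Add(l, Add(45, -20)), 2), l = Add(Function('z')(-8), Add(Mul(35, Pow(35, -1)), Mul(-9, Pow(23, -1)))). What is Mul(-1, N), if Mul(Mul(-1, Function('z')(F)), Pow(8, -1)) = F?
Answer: Rational(-4247721, 529) ≈ -8029.7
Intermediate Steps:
Function('z')(F) = Mul(-8, F)
l = Rational(1486, 23) (l = Add(Mul(-8, -8), Add(Mul(35, Pow(35, -1)), Mul(-9, Pow(23, -1)))) = Add(64, Add(Mul(35, Rational(1, 35)), Mul(-9, Rational(1, 23)))) = Add(64, Add(1, Rational(-9, 23))) = Add(64, Rational(14, 23)) = Rational(1486, 23) ≈ 64.609)
N = Rational(4247721, 529) (N = Pow(Add(Rational(1486, 23), Add(45, -20)), 2) = Pow(Add(Rational(1486, 23), 25), 2) = Pow(Rational(2061, 23), 2) = Rational(4247721, 529) ≈ 8029.7)
Mul(-1, N) = Mul(-1, Rational(4247721, 529)) = Rational(-4247721, 529)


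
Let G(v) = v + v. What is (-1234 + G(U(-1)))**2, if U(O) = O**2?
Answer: 1517824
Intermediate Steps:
G(v) = 2*v
(-1234 + G(U(-1)))**2 = (-1234 + 2*(-1)**2)**2 = (-1234 + 2*1)**2 = (-1234 + 2)**2 = (-1232)**2 = 1517824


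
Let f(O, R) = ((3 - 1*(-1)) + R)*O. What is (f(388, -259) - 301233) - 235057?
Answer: -635230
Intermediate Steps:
f(O, R) = O*(4 + R) (f(O, R) = ((3 + 1) + R)*O = (4 + R)*O = O*(4 + R))
(f(388, -259) - 301233) - 235057 = (388*(4 - 259) - 301233) - 235057 = (388*(-255) - 301233) - 235057 = (-98940 - 301233) - 235057 = -400173 - 235057 = -635230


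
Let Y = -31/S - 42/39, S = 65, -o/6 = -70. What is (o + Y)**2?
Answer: 739785601/4225 ≈ 1.7510e+5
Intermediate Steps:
o = 420 (o = -6*(-70) = 420)
Y = -101/65 (Y = -31/65 - 42/39 = -31*1/65 - 42*1/39 = -31/65 - 14/13 = -101/65 ≈ -1.5538)
(o + Y)**2 = (420 - 101/65)**2 = (27199/65)**2 = 739785601/4225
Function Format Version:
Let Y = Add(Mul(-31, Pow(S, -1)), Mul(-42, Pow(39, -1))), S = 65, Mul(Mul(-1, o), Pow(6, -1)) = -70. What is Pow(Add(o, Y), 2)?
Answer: Rational(739785601, 4225) ≈ 1.7510e+5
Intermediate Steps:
o = 420 (o = Mul(-6, -70) = 420)
Y = Rational(-101, 65) (Y = Add(Mul(-31, Pow(65, -1)), Mul(-42, Pow(39, -1))) = Add(Mul(-31, Rational(1, 65)), Mul(-42, Rational(1, 39))) = Add(Rational(-31, 65), Rational(-14, 13)) = Rational(-101, 65) ≈ -1.5538)
Pow(Add(o, Y), 2) = Pow(Add(420, Rational(-101, 65)), 2) = Pow(Rational(27199, 65), 2) = Rational(739785601, 4225)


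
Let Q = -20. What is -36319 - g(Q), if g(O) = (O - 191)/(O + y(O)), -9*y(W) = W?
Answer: -5812939/160 ≈ -36331.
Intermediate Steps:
y(W) = -W/9
g(O) = 9*(-191 + O)/(8*O) (g(O) = (O - 191)/(O - O/9) = (-191 + O)/((8*O/9)) = (-191 + O)*(9/(8*O)) = 9*(-191 + O)/(8*O))
-36319 - g(Q) = -36319 - 9*(-191 - 20)/(8*(-20)) = -36319 - 9*(-1)*(-211)/(8*20) = -36319 - 1*1899/160 = -36319 - 1899/160 = -5812939/160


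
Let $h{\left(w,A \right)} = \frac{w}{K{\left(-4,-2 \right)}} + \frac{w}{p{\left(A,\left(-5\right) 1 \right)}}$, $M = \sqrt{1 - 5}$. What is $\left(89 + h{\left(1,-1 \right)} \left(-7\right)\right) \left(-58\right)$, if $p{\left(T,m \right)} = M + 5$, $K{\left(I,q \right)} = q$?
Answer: $-5295 - 28 i \approx -5295.0 - 28.0 i$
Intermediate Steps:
$M = 2 i$ ($M = \sqrt{-4} = 2 i \approx 2.0 i$)
$p{\left(T,m \right)} = 5 + 2 i$ ($p{\left(T,m \right)} = 2 i + 5 = 5 + 2 i$)
$h{\left(w,A \right)} = - \frac{w}{2} + \frac{w \left(5 - 2 i\right)}{29}$ ($h{\left(w,A \right)} = \frac{w}{-2} + \frac{w}{5 + 2 i} = w \left(- \frac{1}{2}\right) + w \frac{5 - 2 i}{29} = - \frac{w}{2} + \frac{w \left(5 - 2 i\right)}{29}$)
$\left(89 + h{\left(1,-1 \right)} \left(-7\right)\right) \left(-58\right) = \left(89 + \frac{1}{58} \cdot 1 \left(-19 - 4 i\right) \left(-7\right)\right) \left(-58\right) = \left(89 + \left(- \frac{19}{58} - \frac{2 i}{29}\right) \left(-7\right)\right) \left(-58\right) = \left(89 + \left(\frac{133}{58} + \frac{14 i}{29}\right)\right) \left(-58\right) = \left(\frac{5295}{58} + \frac{14 i}{29}\right) \left(-58\right) = -5295 - 28 i$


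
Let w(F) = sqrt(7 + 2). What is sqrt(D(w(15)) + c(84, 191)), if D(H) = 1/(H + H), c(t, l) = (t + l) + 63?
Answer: sqrt(12174)/6 ≈ 18.389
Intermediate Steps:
c(t, l) = 63 + l + t (c(t, l) = (l + t) + 63 = 63 + l + t)
w(F) = 3 (w(F) = sqrt(9) = 3)
D(H) = 1/(2*H)
sqrt(D(w(15)) + c(84, 191)) = sqrt((1/2)/3 + (63 + 191 + 84)) = sqrt((1/2)*(1/3) + 338) = sqrt(1/6 + 338) = sqrt(2029/6) = sqrt(12174)/6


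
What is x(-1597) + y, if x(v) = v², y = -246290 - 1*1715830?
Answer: 588289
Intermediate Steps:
y = -1962120 (y = -246290 - 1715830 = -1962120)
x(-1597) + y = (-1597)² - 1962120 = 2550409 - 1962120 = 588289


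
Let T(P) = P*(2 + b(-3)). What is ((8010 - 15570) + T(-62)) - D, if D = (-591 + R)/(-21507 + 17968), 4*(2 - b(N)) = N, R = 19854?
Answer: -55555625/7078 ≈ -7849.1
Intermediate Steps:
b(N) = 2 - N/4
T(P) = 19*P/4 (T(P) = P*(2 + (2 - ¼*(-3))) = P*(2 + (2 + ¾)) = P*(2 + 11/4) = P*(19/4) = 19*P/4)
D = -19263/3539 (D = (-591 + 19854)/(-21507 + 17968) = 19263/(-3539) = 19263*(-1/3539) = -19263/3539 ≈ -5.4431)
((8010 - 15570) + T(-62)) - D = ((8010 - 15570) + (19/4)*(-62)) - 1*(-19263/3539) = (-7560 - 589/2) + 19263/3539 = -15709/2 + 19263/3539 = -55555625/7078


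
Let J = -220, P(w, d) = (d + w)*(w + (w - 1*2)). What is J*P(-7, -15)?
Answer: -77440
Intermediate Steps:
P(w, d) = (-2 + 2*w)*(d + w) (P(w, d) = (d + w)*(w + (w - 2)) = (d + w)*(w + (-2 + w)) = (d + w)*(-2 + 2*w) = (-2 + 2*w)*(d + w))
J*P(-7, -15) = -220*(-2*(-15) - 2*(-7) + 2*(-7)**2 + 2*(-15)*(-7)) = -220*(30 + 14 + 2*49 + 210) = -220*(30 + 14 + 98 + 210) = -220*352 = -77440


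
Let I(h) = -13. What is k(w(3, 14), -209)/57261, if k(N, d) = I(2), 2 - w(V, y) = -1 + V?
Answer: -13/57261 ≈ -0.00022703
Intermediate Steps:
w(V, y) = 3 - V (w(V, y) = 2 - (-1 + V) = 2 + (1 - V) = 3 - V)
k(N, d) = -13
k(w(3, 14), -209)/57261 = -13/57261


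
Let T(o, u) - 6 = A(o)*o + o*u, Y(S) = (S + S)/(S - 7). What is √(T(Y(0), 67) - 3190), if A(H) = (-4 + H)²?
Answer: 4*I*√199 ≈ 56.427*I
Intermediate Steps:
Y(S) = 2*S/(-7 + S) (Y(S) = (2*S)/(-7 + S) = 2*S/(-7 + S))
T(o, u) = 6 + o*u + o*(-4 + o)² (T(o, u) = 6 + ((-4 + o)²*o + o*u) = 6 + (o*(-4 + o)² + o*u) = 6 + (o*u + o*(-4 + o)²) = 6 + o*u + o*(-4 + o)²)
√(T(Y(0), 67) - 3190) = √((6 + (2*0/(-7 + 0))*67 + (2*0/(-7 + 0))*(-4 + 2*0/(-7 + 0))²) - 3190) = √((6 + (2*0/(-7))*67 + (2*0/(-7))*(-4 + 2*0/(-7))²) - 3190) = √((6 + (2*0*(-⅐))*67 + (2*0*(-⅐))*(-4 + 2*0*(-⅐))²) - 3190) = √((6 + 0*67 + 0*(-4 + 0)²) - 3190) = √((6 + 0 + 0*(-4)²) - 3190) = √((6 + 0 + 0*16) - 3190) = √((6 + 0 + 0) - 3190) = √(6 - 3190) = √(-3184) = 4*I*√199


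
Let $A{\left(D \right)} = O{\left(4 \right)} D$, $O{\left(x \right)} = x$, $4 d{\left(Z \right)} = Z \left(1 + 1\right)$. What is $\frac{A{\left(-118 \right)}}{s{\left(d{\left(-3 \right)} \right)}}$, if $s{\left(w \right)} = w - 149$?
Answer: $\frac{944}{301} \approx 3.1362$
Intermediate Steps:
$d{\left(Z \right)} = \frac{Z}{2}$ ($d{\left(Z \right)} = \frac{Z \left(1 + 1\right)}{4} = \frac{Z 2}{4} = \frac{2 Z}{4} = \frac{Z}{2}$)
$s{\left(w \right)} = -149 + w$
$A{\left(D \right)} = 4 D$
$\frac{A{\left(-118 \right)}}{s{\left(d{\left(-3 \right)} \right)}} = \frac{4 \left(-118\right)}{-149 + \frac{1}{2} \left(-3\right)} = - \frac{472}{-149 - \frac{3}{2}} = - \frac{472}{- \frac{301}{2}} = \left(-472\right) \left(- \frac{2}{301}\right) = \frac{944}{301}$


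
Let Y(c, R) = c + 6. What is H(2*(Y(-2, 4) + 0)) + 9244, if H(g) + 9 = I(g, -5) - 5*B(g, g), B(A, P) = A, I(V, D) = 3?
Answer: 9198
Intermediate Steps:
Y(c, R) = 6 + c
H(g) = -6 - 5*g (H(g) = -9 + (3 - 5*g) = -6 - 5*g)
H(2*(Y(-2, 4) + 0)) + 9244 = (-6 - 10*((6 - 2) + 0)) + 9244 = (-6 - 10*(4 + 0)) + 9244 = (-6 - 10*4) + 9244 = (-6 - 5*8) + 9244 = (-6 - 40) + 9244 = -46 + 9244 = 9198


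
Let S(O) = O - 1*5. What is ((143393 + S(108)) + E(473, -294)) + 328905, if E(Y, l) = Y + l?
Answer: 472580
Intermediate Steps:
S(O) = -5 + O (S(O) = O - 5 = -5 + O)
((143393 + S(108)) + E(473, -294)) + 328905 = ((143393 + (-5 + 108)) + (473 - 294)) + 328905 = ((143393 + 103) + 179) + 328905 = (143496 + 179) + 328905 = 143675 + 328905 = 472580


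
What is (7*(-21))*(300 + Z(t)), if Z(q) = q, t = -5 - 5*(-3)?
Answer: -45570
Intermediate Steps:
t = 10 (t = -5 + 15 = 10)
(7*(-21))*(300 + Z(t)) = (7*(-21))*(300 + 10) = -147*310 = -45570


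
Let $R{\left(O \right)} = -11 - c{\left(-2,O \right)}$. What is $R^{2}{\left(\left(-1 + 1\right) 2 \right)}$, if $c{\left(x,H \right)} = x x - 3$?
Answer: $144$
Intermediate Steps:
$c{\left(x,H \right)} = -3 + x^{2}$ ($c{\left(x,H \right)} = x^{2} - 3 = -3 + x^{2}$)
$R{\left(O \right)} = -12$ ($R{\left(O \right)} = -11 - \left(-3 + \left(-2\right)^{2}\right) = -11 - \left(-3 + 4\right) = -11 - 1 = -12$)
$R^{2}{\left(\left(-1 + 1\right) 2 \right)} = \left(-12\right)^{2} = 144$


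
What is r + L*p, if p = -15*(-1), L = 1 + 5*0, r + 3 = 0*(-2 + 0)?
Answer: 12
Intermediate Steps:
r = -3 (r = -3 + 0*(-2 + 0) = -3 + 0*(-2) = -3 + 0 = -3)
L = 1 (L = 1 + 0 = 1)
p = 15
r + L*p = -3 + 1*15 = -3 + 15 = 12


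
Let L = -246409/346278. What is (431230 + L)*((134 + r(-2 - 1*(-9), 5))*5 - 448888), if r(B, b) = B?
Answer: -66925023072330173/346278 ≈ -1.9327e+11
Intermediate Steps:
L = -246409/346278 (L = -246409*1/346278 = -246409/346278 ≈ -0.71159)
(431230 + L)*((134 + r(-2 - 1*(-9), 5))*5 - 448888) = (431230 - 246409/346278)*((134 + (-2 - 1*(-9)))*5 - 448888) = 149325215531*((134 + (-2 + 9))*5 - 448888)/346278 = 149325215531*((134 + 7)*5 - 448888)/346278 = 149325215531*(141*5 - 448888)/346278 = 149325215531*(705 - 448888)/346278 = (149325215531/346278)*(-448183) = -66925023072330173/346278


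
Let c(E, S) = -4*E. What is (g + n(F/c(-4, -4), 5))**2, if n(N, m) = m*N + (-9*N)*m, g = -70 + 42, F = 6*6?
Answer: 13924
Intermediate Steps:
F = 36
g = -28
n(N, m) = -8*N*m (n(N, m) = N*m - 9*N*m = -8*N*m)
(g + n(F/c(-4, -4), 5))**2 = (-28 - 8*36/((-4*(-4)))*5)**2 = (-28 - 8*36/16*5)**2 = (-28 - 8*36*(1/16)*5)**2 = (-28 - 8*9/4*5)**2 = (-28 - 90)**2 = (-118)**2 = 13924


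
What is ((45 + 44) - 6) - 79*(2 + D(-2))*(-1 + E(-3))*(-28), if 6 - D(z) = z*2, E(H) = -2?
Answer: -79549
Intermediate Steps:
D(z) = 6 - 2*z (D(z) = 6 - z*2 = 6 - 2*z)
((45 + 44) - 6) - 79*(2 + D(-2))*(-1 + E(-3))*(-28) = ((45 + 44) - 6) - 79*(2 + (6 - 2*(-2)))*(-1 - 2)*(-28) = (89 - 6) - 79*(2 + (6 + 4))*(-3)*(-28) = 83 - 79*(2 + 10)*(-3)*(-28) = 83 - 79*12*(-3)*(-28) = 83 - (-2844)*(-28) = 83 - 79*1008 = 83 - 79632 = -79549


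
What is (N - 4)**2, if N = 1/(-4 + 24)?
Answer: 6241/400 ≈ 15.602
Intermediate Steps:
N = 1/20 ≈ 0.050000
(N - 4)**2 = (1/20 - 4)**2 = (-79/20)**2 = 6241/400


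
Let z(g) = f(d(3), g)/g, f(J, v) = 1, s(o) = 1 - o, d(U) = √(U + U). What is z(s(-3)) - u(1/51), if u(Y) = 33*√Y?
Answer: ¼ - 11*√51/17 ≈ -4.3709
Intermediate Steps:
d(U) = √2*√U (d(U) = √(2*U) = √2*√U)
z(g) = 1/g
z(s(-3)) - u(1/51) = 1/(1 - 1*(-3)) - 33*√(1/51) = 1/(1 + 3) - 33*√(1/51) = 1/4 - 33*√51/51 = ¼ - 11*√51/17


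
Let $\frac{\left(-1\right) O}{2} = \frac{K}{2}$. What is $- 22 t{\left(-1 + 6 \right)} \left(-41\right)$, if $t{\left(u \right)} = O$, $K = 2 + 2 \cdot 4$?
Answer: $-9020$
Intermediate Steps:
$K = 10$ ($K = 2 + 8 = 10$)
$O = -10$ ($O = - 2 \cdot \frac{10}{2} = - 2 \cdot 10 \cdot \frac{1}{2} = \left(-2\right) 5 = -10$)
$t{\left(u \right)} = -10$
$- 22 t{\left(-1 + 6 \right)} \left(-41\right) = \left(-22\right) \left(-10\right) \left(-41\right) = 220 \left(-41\right) = -9020$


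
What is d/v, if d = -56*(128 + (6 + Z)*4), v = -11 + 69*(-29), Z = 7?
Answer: 2520/503 ≈ 5.0099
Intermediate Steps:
v = -2012 (v = -11 - 2001 = -2012)
d = -10080 (d = -56*(128 + (6 + 7)*4) = -56*(128 + 13*4) = -56*(128 + 52) = -56*180 = -10080)
d/v = -10080/(-2012) = -10080*(-1/2012) = 2520/503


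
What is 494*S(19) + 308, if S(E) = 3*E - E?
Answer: 19080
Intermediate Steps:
S(E) = 2*E
494*S(19) + 308 = 494*(2*19) + 308 = 494*38 + 308 = 18772 + 308 = 19080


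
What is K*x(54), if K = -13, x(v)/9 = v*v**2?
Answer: -18423288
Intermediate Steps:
x(v) = 9*v**3 (x(v) = 9*(v*v**2) = 9*v**3)
K*x(54) = -117*54**3 = -117*157464 = -13*1417176 = -18423288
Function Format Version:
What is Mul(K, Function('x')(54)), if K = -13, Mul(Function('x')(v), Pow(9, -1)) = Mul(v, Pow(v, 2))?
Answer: -18423288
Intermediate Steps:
Function('x')(v) = Mul(9, Pow(v, 3)) (Function('x')(v) = Mul(9, Mul(v, Pow(v, 2))) = Mul(9, Pow(v, 3)))
Mul(K, Function('x')(54)) = Mul(-13, Mul(9, Pow(54, 3))) = Mul(-13, Mul(9, 157464)) = Mul(-13, 1417176) = -18423288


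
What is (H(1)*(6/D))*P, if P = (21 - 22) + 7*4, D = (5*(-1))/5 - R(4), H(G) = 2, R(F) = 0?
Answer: -324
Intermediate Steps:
D = -1 (D = (5*(-1))/5 - 1*0 = -5*⅕ + 0 = -1 + 0 = -1)
P = 27 (P = -1 + 28 = 27)
(H(1)*(6/D))*P = (2*(6/(-1)))*27 = (2*(6*(-1)))*27 = (2*(-6))*27 = -12*27 = -324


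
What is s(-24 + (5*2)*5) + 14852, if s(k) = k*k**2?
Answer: 32428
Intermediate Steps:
s(k) = k**3
s(-24 + (5*2)*5) + 14852 = (-24 + (5*2)*5)**3 + 14852 = (-24 + 10*5)**3 + 14852 = (-24 + 50)**3 + 14852 = 26**3 + 14852 = 17576 + 14852 = 32428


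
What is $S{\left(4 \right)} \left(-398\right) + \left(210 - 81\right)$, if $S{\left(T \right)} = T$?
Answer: $-1463$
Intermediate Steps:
$S{\left(4 \right)} \left(-398\right) + \left(210 - 81\right) = 4 \left(-398\right) + \left(210 - 81\right) = -1592 + 129 = -1463$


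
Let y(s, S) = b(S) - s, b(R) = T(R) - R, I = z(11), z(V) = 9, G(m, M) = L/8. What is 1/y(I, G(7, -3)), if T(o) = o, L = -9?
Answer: -⅑ ≈ -0.11111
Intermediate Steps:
G(m, M) = -9/8
I = 9
b(R) = 0 (b(R) = R - R = 0)
y(s, S) = -s (y(s, S) = 0 - s = -s)
1/y(I, G(7, -3)) = 1/(-1*9) = 1/(-9) = -⅑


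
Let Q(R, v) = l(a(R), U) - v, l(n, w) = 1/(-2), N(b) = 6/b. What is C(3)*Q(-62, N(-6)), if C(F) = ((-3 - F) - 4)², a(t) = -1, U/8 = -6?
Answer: 50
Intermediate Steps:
U = -48 (U = 8*(-6) = -48)
l(n, w) = -½
C(F) = (-7 - F)²
Q(R, v) = -½ - v
C(3)*Q(-62, N(-6)) = (7 + 3)²*(-½ - 6/(-6)) = 10²*(-½ - 6*(-1)/6) = 100*(-½ - 1*(-1)) = 100*(-½ + 1) = 100*(½) = 50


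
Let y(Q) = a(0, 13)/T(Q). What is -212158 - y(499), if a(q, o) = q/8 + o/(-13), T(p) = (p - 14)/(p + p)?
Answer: -102895632/485 ≈ -2.1216e+5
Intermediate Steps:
T(p) = (-14 + p)/(2*p) (T(p) = (-14 + p)/((2*p)) = (-14 + p)*(1/(2*p)) = (-14 + p)/(2*p))
a(q, o) = -o/13 + q/8 (a(q, o) = q*(1/8) + o*(-1/13) = q/8 - o/13 = -o/13 + q/8)
y(Q) = -2*Q/(-14 + Q) (y(Q) = (-1/13*13 + (1/8)*0)/(((-14 + Q)/(2*Q))) = (-1 + 0)*(2*Q/(-14 + Q)) = -2*Q/(-14 + Q))
-212158 - y(499) = -212158 - (-2)*499/(-14 + 499) = -212158 - (-2)*499/485 = -212158 - 1*(-998/485) = -212158 + 998/485 = -102895632/485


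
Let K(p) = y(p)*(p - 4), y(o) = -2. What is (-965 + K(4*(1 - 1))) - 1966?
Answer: -2923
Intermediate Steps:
K(p) = 8 - 2*p (K(p) = -2*(p - 4) = -2*(-4 + p) = 8 - 2*p)
(-965 + K(4*(1 - 1))) - 1966 = (-965 + (8 - 8*(1 - 1))) - 1966 = (-965 + (8 - 8*0)) - 1966 = (-965 + (8 - 2*0)) - 1966 = (-965 + (8 + 0)) - 1966 = (-965 + 8) - 1966 = -957 - 1966 = -2923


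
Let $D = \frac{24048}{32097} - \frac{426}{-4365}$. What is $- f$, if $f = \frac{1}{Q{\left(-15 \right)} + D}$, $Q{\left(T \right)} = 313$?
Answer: $- \frac{15567045}{4885667623} \approx -0.0031863$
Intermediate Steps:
$D = \frac{13182538}{15567045}$ ($D = 24048 \cdot \frac{1}{32097} - - \frac{142}{1455} = \frac{8016}{10699} + \frac{142}{1455} = \frac{13182538}{15567045} \approx 0.84682$)
$f = \frac{15567045}{4885667623}$ ($f = \frac{1}{313 + \frac{13182538}{15567045}} = \frac{1}{\frac{4885667623}{15567045}} = \frac{15567045}{4885667623} \approx 0.0031863$)
$- f = \left(-1\right) \frac{15567045}{4885667623} = - \frac{15567045}{4885667623}$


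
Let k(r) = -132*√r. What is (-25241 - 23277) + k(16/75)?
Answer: -48518 - 176*√3/5 ≈ -48579.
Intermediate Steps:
(-25241 - 23277) + k(16/75) = (-25241 - 23277) - 132*4*√3/15 = -48518 - 132*4*√3/15 = -48518 - 176*√3/5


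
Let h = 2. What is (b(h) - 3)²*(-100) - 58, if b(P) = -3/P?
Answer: -2083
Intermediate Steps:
(b(h) - 3)²*(-100) - 58 = (-3/2 - 3)²*(-100) - 58 = (-9/2)²*(-100) - 58 = (81/4)*(-100) - 58 = -2025 - 58 = -2083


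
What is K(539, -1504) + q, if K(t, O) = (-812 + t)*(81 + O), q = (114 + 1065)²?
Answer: 1778520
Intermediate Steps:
q = 1390041 (q = 1179² = 1390041)
K(539, -1504) + q = (-65772 - 812*(-1504) + 81*539 - 1504*539) + 1390041 = (-65772 + 1221248 + 43659 - 810656) + 1390041 = 388479 + 1390041 = 1778520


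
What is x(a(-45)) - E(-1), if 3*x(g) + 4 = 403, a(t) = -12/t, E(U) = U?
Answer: 134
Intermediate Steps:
x(g) = 133 (x(g) = -4/3 + (⅓)*403 = -4/3 + 403/3 = 133)
x(a(-45)) - E(-1) = 133 - 1*(-1) = 133 + 1 = 134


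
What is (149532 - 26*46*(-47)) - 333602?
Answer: -127858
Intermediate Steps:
(149532 - 26*46*(-47)) - 333602 = (149532 - 1196*(-47)) - 333602 = (149532 + 56212) - 333602 = 205744 - 333602 = -127858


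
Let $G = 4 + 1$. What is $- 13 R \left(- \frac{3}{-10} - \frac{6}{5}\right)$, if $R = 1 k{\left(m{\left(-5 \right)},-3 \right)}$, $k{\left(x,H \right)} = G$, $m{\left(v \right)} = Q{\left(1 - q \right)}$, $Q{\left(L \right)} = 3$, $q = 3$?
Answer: $\frac{117}{2} \approx 58.5$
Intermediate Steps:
$G = 5$
$m{\left(v \right)} = 3$
$k{\left(x,H \right)} = 5$
$R = 5$ ($R = 1 \cdot 5 = 5$)
$- 13 R \left(- \frac{3}{-10} - \frac{6}{5}\right) = \left(-13\right) 5 \left(- \frac{3}{-10} - \frac{6}{5}\right) = - 65 \left(\left(-3\right) \left(- \frac{1}{10}\right) - \frac{6}{5}\right) = - 65 \left(\frac{3}{10} - \frac{6}{5}\right) = \left(-65\right) \left(- \frac{9}{10}\right) = \frac{117}{2}$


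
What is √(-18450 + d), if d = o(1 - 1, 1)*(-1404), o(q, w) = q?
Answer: 15*I*√82 ≈ 135.83*I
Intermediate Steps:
d = 0 (d = (1 - 1)*(-1404) = 0*(-1404) = 0)
√(-18450 + d) = √(-18450 + 0) = √(-18450) = 15*I*√82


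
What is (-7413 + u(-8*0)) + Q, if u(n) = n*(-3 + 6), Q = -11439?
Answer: -18852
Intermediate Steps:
u(n) = 3*n (u(n) = n*3 = 3*n)
(-7413 + u(-8*0)) + Q = (-7413 + 3*(-8*0)) - 11439 = (-7413 + 3*0) - 11439 = (-7413 + 0) - 11439 = -7413 - 11439 = -18852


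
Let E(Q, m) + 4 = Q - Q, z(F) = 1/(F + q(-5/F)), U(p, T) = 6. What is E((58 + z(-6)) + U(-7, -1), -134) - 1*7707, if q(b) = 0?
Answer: -7711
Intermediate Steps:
z(F) = 1/F (z(F) = 1/(F + 0) = 1/F)
E(Q, m) = -4 (E(Q, m) = -4 + (Q - Q) = -4 + 0 = -4)
E((58 + z(-6)) + U(-7, -1), -134) - 1*7707 = -4 - 1*7707 = -4 - 7707 = -7711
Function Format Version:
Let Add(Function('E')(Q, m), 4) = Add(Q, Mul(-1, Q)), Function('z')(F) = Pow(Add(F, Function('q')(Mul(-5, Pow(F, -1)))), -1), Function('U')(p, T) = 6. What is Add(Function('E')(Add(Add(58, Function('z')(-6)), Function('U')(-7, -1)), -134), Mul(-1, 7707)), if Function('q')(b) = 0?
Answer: -7711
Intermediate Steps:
Function('z')(F) = Pow(F, -1) (Function('z')(F) = Pow(Add(F, 0), -1) = Pow(F, -1))
Function('E')(Q, m) = -4 (Function('E')(Q, m) = Add(-4, Add(Q, Mul(-1, Q))) = Add(-4, 0) = -4)
Add(Function('E')(Add(Add(58, Function('z')(-6)), Function('U')(-7, -1)), -134), Mul(-1, 7707)) = Add(-4, Mul(-1, 7707)) = Add(-4, -7707) = -7711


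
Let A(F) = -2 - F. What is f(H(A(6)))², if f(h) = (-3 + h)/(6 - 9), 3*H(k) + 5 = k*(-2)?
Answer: 4/81 ≈ 0.049383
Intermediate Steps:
H(k) = -5/3 - 2*k/3 (H(k) = -5/3 + (k*(-2))/3 = -5/3 + (-2*k)/3 = -5/3 - 2*k/3)
f(h) = 1 - h/3 (f(h) = (-3 + h)/(-3) = (-3 + h)*(-⅓) = 1 - h/3)
f(H(A(6)))² = (1 - (-5/3 - 2*(-2 - 1*6)/3)/3)² = (1 - (-5/3 - 2*(-2 - 6)/3)/3)² = (1 - (-5/3 - ⅔*(-8))/3)² = (1 - (-5/3 + 16/3)/3)² = (1 - ⅓*11/3)² = (1 - 11/9)² = (-2/9)² = 4/81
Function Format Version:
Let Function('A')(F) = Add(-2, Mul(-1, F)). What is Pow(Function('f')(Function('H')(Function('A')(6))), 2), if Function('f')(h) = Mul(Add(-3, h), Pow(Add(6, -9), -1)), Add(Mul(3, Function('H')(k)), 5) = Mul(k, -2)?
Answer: Rational(4, 81) ≈ 0.049383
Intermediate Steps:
Function('H')(k) = Add(Rational(-5, 3), Mul(Rational(-2, 3), k)) (Function('H')(k) = Add(Rational(-5, 3), Mul(Rational(1, 3), Mul(k, -2))) = Add(Rational(-5, 3), Mul(Rational(1, 3), Mul(-2, k))) = Add(Rational(-5, 3), Mul(Rational(-2, 3), k)))
Function('f')(h) = Add(1, Mul(Rational(-1, 3), h)) (Function('f')(h) = Mul(Add(-3, h), Pow(-3, -1)) = Mul(Add(-3, h), Rational(-1, 3)) = Add(1, Mul(Rational(-1, 3), h)))
Pow(Function('f')(Function('H')(Function('A')(6))), 2) = Pow(Add(1, Mul(Rational(-1, 3), Add(Rational(-5, 3), Mul(Rational(-2, 3), Add(-2, Mul(-1, 6)))))), 2) = Pow(Add(1, Mul(Rational(-1, 3), Add(Rational(-5, 3), Mul(Rational(-2, 3), Add(-2, -6))))), 2) = Pow(Add(1, Mul(Rational(-1, 3), Add(Rational(-5, 3), Mul(Rational(-2, 3), -8)))), 2) = Pow(Add(1, Mul(Rational(-1, 3), Add(Rational(-5, 3), Rational(16, 3)))), 2) = Pow(Add(1, Mul(Rational(-1, 3), Rational(11, 3))), 2) = Pow(Add(1, Rational(-11, 9)), 2) = Pow(Rational(-2, 9), 2) = Rational(4, 81)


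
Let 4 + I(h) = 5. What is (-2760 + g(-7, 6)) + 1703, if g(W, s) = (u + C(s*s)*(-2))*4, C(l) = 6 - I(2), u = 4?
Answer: -1081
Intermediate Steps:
I(h) = 1 (I(h) = -4 + 5 = 1)
C(l) = 5 (C(l) = 6 - 1*1 = 6 - 1 = 5)
g(W, s) = -24 (g(W, s) = (4 + 5*(-2))*4 = (4 - 10)*4 = -6*4 = -24)
(-2760 + g(-7, 6)) + 1703 = (-2760 - 24) + 1703 = -2784 + 1703 = -1081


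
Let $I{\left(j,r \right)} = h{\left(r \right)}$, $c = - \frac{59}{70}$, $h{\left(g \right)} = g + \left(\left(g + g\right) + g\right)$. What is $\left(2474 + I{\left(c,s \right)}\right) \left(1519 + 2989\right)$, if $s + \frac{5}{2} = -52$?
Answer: $10170048$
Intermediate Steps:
$s = - \frac{109}{2}$ ($s = - \frac{5}{2} - 52 = - \frac{109}{2} \approx -54.5$)
$h{\left(g \right)} = 4 g$ ($h{\left(g \right)} = g + \left(2 g + g\right) = g + 3 g = 4 g$)
$c = - \frac{59}{70}$ ($c = \left(-59\right) \frac{1}{70} = - \frac{59}{70} \approx -0.84286$)
$I{\left(j,r \right)} = 4 r$
$\left(2474 + I{\left(c,s \right)}\right) \left(1519 + 2989\right) = \left(2474 + 4 \left(- \frac{109}{2}\right)\right) \left(1519 + 2989\right) = \left(2474 - 218\right) 4508 = 2256 \cdot 4508 = 10170048$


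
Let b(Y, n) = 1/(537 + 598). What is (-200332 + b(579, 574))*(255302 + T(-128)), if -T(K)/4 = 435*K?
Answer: -108691121772018/1135 ≈ -9.5763e+10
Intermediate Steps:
b(Y, n) = 1/1135
T(K) = -1740*K
(-200332 + b(579, 574))*(255302 + T(-128)) = (-200332 + 1/1135)*(255302 - 1740*(-128)) = -227376819*(255302 + 222720)/1135 = -227376819/1135*478022 = -108691121772018/1135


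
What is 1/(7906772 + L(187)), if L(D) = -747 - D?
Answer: 1/7905838 ≈ 1.2649e-7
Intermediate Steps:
1/(7906772 + L(187)) = 1/(7906772 + (-747 - 1*187)) = 1/(7906772 + (-747 - 187)) = 1/(7906772 - 934) = 1/7905838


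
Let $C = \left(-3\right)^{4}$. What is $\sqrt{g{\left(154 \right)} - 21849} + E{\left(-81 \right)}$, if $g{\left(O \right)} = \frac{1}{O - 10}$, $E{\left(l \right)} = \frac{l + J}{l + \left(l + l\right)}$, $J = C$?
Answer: $\frac{i \sqrt{3146255}}{12} \approx 147.81 i$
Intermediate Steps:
$C = 81$
$J = 81$
$E{\left(l \right)} = \frac{81 + l}{3 l}$ ($E{\left(l \right)} = \frac{l + 81}{l + \left(l + l\right)} = \frac{81 + l}{l + 2 l} = \frac{81 + l}{3 l}$)
$g{\left(O \right)} = \frac{1}{-10 + O}$
$\sqrt{g{\left(154 \right)} - 21849} + E{\left(-81 \right)} = \sqrt{\frac{1}{-10 + 154} - 21849} + \frac{81 - 81}{3 \left(-81\right)} = \sqrt{\frac{1}{144} - 21849} + \frac{1}{3} \left(- \frac{1}{81}\right) 0 = \sqrt{\frac{1}{144} - 21849} + 0 = \sqrt{- \frac{3146255}{144}} + 0 = \frac{i \sqrt{3146255}}{12} + 0 = \frac{i \sqrt{3146255}}{12}$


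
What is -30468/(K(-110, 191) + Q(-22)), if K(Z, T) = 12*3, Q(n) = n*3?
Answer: 5078/5 ≈ 1015.6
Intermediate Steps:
Q(n) = 3*n
K(Z, T) = 36
-30468/(K(-110, 191) + Q(-22)) = -30468/(36 + 3*(-22)) = -30468/(36 - 66) = -30468/(-30) = -30468*(-1/30) = 5078/5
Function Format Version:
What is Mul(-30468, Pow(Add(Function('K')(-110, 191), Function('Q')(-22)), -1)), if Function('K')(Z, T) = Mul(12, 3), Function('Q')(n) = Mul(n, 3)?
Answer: Rational(5078, 5) ≈ 1015.6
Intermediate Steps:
Function('Q')(n) = Mul(3, n)
Function('K')(Z, T) = 36
Mul(-30468, Pow(Add(Function('K')(-110, 191), Function('Q')(-22)), -1)) = Mul(-30468, Pow(Add(36, Mul(3, -22)), -1)) = Mul(-30468, Pow(Add(36, -66), -1)) = Mul(-30468, Pow(-30, -1)) = Mul(-30468, Rational(-1, 30)) = Rational(5078, 5)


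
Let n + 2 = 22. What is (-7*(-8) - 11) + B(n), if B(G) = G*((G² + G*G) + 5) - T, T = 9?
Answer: 16136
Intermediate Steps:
n = 20 (n = -2 + 22 = 20)
B(G) = -9 + G*(5 + 2*G²) (B(G) = G*((G² + G*G) + 5) - 1*9 = G*((G² + G²) + 5) - 9 = G*(2*G² + 5) - 9 = G*(5 + 2*G²) - 9 = -9 + G*(5 + 2*G²))
(-7*(-8) - 11) + B(n) = (-7*(-8) - 11) + (-9 + 2*20³ + 5*20) = (56 - 11) + (-9 + 2*8000 + 100) = 45 + (-9 + 16000 + 100) = 45 + 16091 = 16136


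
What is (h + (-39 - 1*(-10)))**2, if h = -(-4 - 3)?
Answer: 484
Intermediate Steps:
h = 7 (h = -1*(-7) = 7)
(h + (-39 - 1*(-10)))**2 = (7 + (-39 - 1*(-10)))**2 = (7 + (-39 + 10))**2 = (7 - 29)**2 = (-22)**2 = 484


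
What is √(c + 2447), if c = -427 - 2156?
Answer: 2*I*√34 ≈ 11.662*I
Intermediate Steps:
c = -2583
√(c + 2447) = √(-2583 + 2447) = √(-136) = 2*I*√34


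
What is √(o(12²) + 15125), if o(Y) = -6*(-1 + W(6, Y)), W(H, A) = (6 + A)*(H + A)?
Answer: I*√119869 ≈ 346.22*I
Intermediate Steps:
W(H, A) = (6 + A)*(A + H)
o(Y) = -210 - 72*Y - 6*Y² (o(Y) = -6*(-1 + (Y² + 6*Y + 6*6 + Y*6)) = -6*(-1 + (Y² + 6*Y + 36 + 6*Y)) = -6*(-1 + (36 + Y² + 12*Y)) = -6*(35 + Y² + 12*Y) = -210 - 72*Y - 6*Y²)
√(o(12²) + 15125) = √((-210 - 72*12² - 6*(12²)²) + 15125) = √((-210 - 72*144 - 6*144²) + 15125) = √((-210 - 10368 - 6*20736) + 15125) = √((-210 - 10368 - 124416) + 15125) = √(-134994 + 15125) = √(-119869) = I*√119869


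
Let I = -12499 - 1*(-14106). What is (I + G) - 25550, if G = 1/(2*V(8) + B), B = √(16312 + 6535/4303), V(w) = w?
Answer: -1654353697177/69095503 + √302057996513/69095503 ≈ -23943.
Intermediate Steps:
B = √302057996513/4303 (B = √(16312 + 6535*(1/4303)) = √(16312 + 6535/4303) = √(70197071/4303) = √302057996513/4303 ≈ 127.72)
I = 1607 (I = -12499 + 14106 = 1607)
G = 1/(16 + √302057996513/4303) (G = 1/(2*8 + √302057996513/4303) = 1/(16 + √302057996513/4303) ≈ 0.0069578)
(I + G) - 25550 = (1607 + (-68848/69095503 + √302057996513/69095503)) - 25550 = (111036404473/69095503 + √302057996513/69095503) - 25550 = -1654353697177/69095503 + √302057996513/69095503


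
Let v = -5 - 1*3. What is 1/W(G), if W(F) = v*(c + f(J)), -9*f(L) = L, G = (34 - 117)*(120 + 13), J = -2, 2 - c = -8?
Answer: -9/736 ≈ -0.012228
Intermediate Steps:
c = 10 (c = 2 - 1*(-8) = 2 + 8 = 10)
v = -8 (v = -5 - 3 = -8)
G = -11039 (G = -83*133 = -11039)
f(L) = -L/9
W(F) = -736/9 (W(F) = -8*(10 - ⅑*(-2)) = -8*(10 + 2/9) = -8*92/9 = -736/9)
1/W(G) = 1/(-736/9) = -9/736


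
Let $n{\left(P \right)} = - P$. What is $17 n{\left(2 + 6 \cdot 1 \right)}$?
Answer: $-136$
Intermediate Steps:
$17 n{\left(2 + 6 \cdot 1 \right)} = 17 \left(- (2 + 6 \cdot 1)\right) = 17 \left(- (2 + 6)\right) = 17 \left(\left(-1\right) 8\right) = 17 \left(-8\right) = -136$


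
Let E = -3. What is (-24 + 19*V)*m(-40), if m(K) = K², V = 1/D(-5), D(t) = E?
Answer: -145600/3 ≈ -48533.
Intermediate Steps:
D(t) = -3
V = -⅓ (V = 1/(-3) = -⅓ ≈ -0.33333)
(-24 + 19*V)*m(-40) = (-24 + 19*(-⅓))*(-40)² = (-24 - 19/3)*1600 = -91/3*1600 = -145600/3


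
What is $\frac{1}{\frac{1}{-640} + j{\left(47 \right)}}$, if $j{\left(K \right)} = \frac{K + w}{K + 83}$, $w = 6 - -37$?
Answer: $\frac{8320}{5747} \approx 1.4477$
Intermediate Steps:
$w = 43$ ($w = 6 + 37 = 43$)
$j{\left(K \right)} = \frac{43 + K}{83 + K}$ ($j{\left(K \right)} = \frac{K + 43}{K + 83} = \frac{43 + K}{83 + K}$)
$\frac{1}{\frac{1}{-640} + j{\left(47 \right)}} = \frac{1}{\frac{1}{-640} + \frac{43 + 47}{83 + 47}} = \frac{1}{- \frac{1}{640} + \frac{1}{130} \cdot 90} = \frac{1}{- \frac{1}{640} + \frac{9}{13}} = \frac{1}{\frac{5747}{8320}} = \frac{8320}{5747}$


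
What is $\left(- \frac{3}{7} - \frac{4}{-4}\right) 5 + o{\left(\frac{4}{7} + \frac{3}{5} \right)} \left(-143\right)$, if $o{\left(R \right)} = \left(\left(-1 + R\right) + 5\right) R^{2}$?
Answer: $- \frac{43386823}{42875} \approx -1011.9$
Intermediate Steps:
$o{\left(R \right)} = R^{2} \left(4 + R\right)$ ($o{\left(R \right)} = \left(4 + R\right) R^{2} = R^{2} \left(4 + R\right)$)
$\left(- \frac{3}{7} - \frac{4}{-4}\right) 5 + o{\left(\frac{4}{7} + \frac{3}{5} \right)} \left(-143\right) = \left(- \frac{3}{7} - \frac{4}{-4}\right) 5 + \left(\frac{4}{7} + \frac{3}{5}\right)^{2} \left(4 + \left(\frac{4}{7} + \frac{3}{5}\right)\right) \left(-143\right) = \left(\left(-3\right) \frac{1}{7} - -1\right) 5 + \left(4 \cdot \frac{1}{7} + 3 \cdot \frac{1}{5}\right)^{2} \left(4 + \left(4 \cdot \frac{1}{7} + 3 \cdot \frac{1}{5}\right)\right) \left(-143\right) = \left(- \frac{3}{7} + 1\right) 5 + \left(\frac{4}{7} + \frac{3}{5}\right)^{2} \left(4 + \left(\frac{4}{7} + \frac{3}{5}\right)\right) \left(-143\right) = \frac{4}{7} \cdot 5 + \left(\frac{41}{35}\right)^{2} \left(4 + \frac{41}{35}\right) \left(-143\right) = \frac{20}{7} + \frac{1681}{1225} \cdot \frac{181}{35} \left(-143\right) = \frac{20}{7} + \frac{304261}{42875} \left(-143\right) = \frac{20}{7} - \frac{43509323}{42875} = - \frac{43386823}{42875}$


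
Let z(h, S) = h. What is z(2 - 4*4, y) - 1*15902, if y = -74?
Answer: -15916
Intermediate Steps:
z(2 - 4*4, y) - 1*15902 = (2 - 4*4) - 1*15902 = (2 - 16) - 15902 = -14 - 15902 = -15916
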